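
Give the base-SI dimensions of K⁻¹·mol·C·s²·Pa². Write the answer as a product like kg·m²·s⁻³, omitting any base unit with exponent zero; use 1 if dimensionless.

kg²·m⁻²·s⁻¹·A·K⁻¹·mol

C = A·s = s·A (charge = current × time).
Pa = N/m² (pressure = force per area),
    = kg·m⁻¹·s⁻².
So Pa² = kg²·m⁻²·s⁻⁴.
Combining: K⁻¹·mol·C·s²·Pa² = K⁻¹ · mol · (s·A) · s² · (kg²·m⁻²·s⁻⁴) = kg²·m⁻²·s⁻¹·A·K⁻¹·mol.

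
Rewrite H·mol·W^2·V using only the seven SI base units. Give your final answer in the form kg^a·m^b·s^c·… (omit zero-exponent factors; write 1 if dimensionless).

kg⁴·m⁸·s⁻¹¹·A⁻³·mol

H = Wb/A (inductance = flux per current),
    = kg·m²·s⁻²·A⁻².
W = J/s (power = energy per time),
    = kg·m²·s⁻³.
So W² = kg²·m⁴·s⁻⁶.
V = W/A (potential = power per current),
    = kg·m²·s⁻³·A⁻¹.
Combining: H·mol·W²·V = (kg·m²·s⁻²·A⁻²) · mol · (kg²·m⁴·s⁻⁶) · (kg·m²·s⁻³·A⁻¹) = kg⁴·m⁸·s⁻¹¹·A⁻³·mol.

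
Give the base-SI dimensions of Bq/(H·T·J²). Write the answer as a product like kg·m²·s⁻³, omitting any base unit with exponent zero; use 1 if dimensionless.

kg⁻⁴·m⁻⁶·s⁷·A³

Bq = s⁻¹.
H = kg·m²·s⁻²·A⁻².
So H⁻¹ = kg⁻¹·m⁻²·s²·A².
T = kg·s⁻²·A⁻¹.
So T⁻¹ = kg⁻¹·s²·A.
J = kg·m²·s⁻².
So J⁻² = kg⁻²·m⁻⁴·s⁴.
Combining: Bq·H⁻¹·T⁻¹·J⁻² = s⁻¹ · (kg⁻¹·m⁻²·s²·A²) · (kg⁻¹·s²·A) · (kg⁻²·m⁻⁴·s⁴) = kg⁻⁴·m⁻⁶·s⁷·A³.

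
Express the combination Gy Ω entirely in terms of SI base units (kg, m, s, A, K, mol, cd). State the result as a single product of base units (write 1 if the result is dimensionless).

kg·m⁴·s⁻⁵·A⁻²

Gy = J/kg (absorbed dose = energy per mass),
    = m²·s⁻².
Ω = V/A (resistance = voltage per current),
    = kg·m²·s⁻³·A⁻².
Combining: Gy·Ω = (m²·s⁻²) · (kg·m²·s⁻³·A⁻²) = kg·m⁴·s⁻⁵·A⁻².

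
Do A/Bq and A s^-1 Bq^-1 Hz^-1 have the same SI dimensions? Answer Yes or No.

Left side:
  Bq = 1/s = s⁻¹ (activity is decays per second).
  So Bq⁻¹ = s.
  Combining: A·Bq⁻¹ = A · s = s·A.
Right side:
  Bq = s⁻¹.
  So Bq⁻¹ = s.
  Hz = s⁻¹.
  So Hz⁻¹ = s.
  Combining: A·s⁻¹·Bq⁻¹·Hz⁻¹ = A · s⁻¹ · s · s = s·A.
Both reduce to s·A.

Yes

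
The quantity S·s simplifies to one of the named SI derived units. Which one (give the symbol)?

F

S = kg⁻¹·m⁻²·s³·A².
Combining: S·s = (kg⁻¹·m⁻²·s³·A²) · s = kg⁻¹·m⁻²·s⁴·A².
kg⁻¹·m⁻²·s⁴·A² is the base-SI form of the farad.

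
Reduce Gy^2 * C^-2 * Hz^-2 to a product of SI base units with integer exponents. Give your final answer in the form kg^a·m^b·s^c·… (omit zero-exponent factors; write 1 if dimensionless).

Gy = J/kg (absorbed dose = energy per mass),
    = m²·s⁻².
So Gy² = m⁴·s⁻⁴.
C = A·s = s·A (charge = current × time).
So C⁻² = s⁻²·A⁻².
Hz = 1/s = s⁻¹ (frequency is cycles per second).
So Hz⁻² = s².
Combining: Gy²·C⁻²·Hz⁻² = (m⁴·s⁻⁴) · (s⁻²·A⁻²) · s² = m⁴·s⁻⁴·A⁻².

m⁴·s⁻⁴·A⁻²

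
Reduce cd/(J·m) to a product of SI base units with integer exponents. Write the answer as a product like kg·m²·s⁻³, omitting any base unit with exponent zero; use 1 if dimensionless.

kg⁻¹·m⁻³·s²·cd

J = N·m (work = force × distance),
    = kg·m²·s⁻².
So J⁻¹ = kg⁻¹·m⁻²·s².
Combining: J⁻¹·cd·m⁻¹ = (kg⁻¹·m⁻²·s²) · cd · m⁻¹ = kg⁻¹·m⁻³·s²·cd.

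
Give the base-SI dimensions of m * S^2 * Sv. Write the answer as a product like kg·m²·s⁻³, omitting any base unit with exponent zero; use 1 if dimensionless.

kg⁻²·m⁻¹·s⁴·A⁴

S = kg⁻¹·m⁻²·s³·A².
So S² = kg⁻²·m⁻⁴·s⁶·A⁴.
Sv = m²·s⁻².
Combining: m·S²·Sv = m · (kg⁻²·m⁻⁴·s⁶·A⁴) · (m²·s⁻²) = kg⁻²·m⁻¹·s⁴·A⁴.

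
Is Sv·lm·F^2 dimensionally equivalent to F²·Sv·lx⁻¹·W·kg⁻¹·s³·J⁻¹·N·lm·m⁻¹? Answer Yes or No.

No

Left side:
  Sv = m²·s⁻².
  lm = cd.
  F = kg⁻¹·m⁻²·s⁴·A².
  So F² = kg⁻²·m⁻⁴·s⁸·A⁴.
  Combining: Sv·lm·F² = (m²·s⁻²) · cd · (kg⁻²·m⁻⁴·s⁸·A⁴) = kg⁻²·m⁻²·s⁶·A⁴·cd.
Right side:
  F = C/V (capacitance = charge per voltage),
      = A·s/(kg·m²·s⁻³·A⁻¹) (substituting C and V),
      = kg⁻¹·m⁻²·s⁴·A².
  So F² = kg⁻²·m⁻⁴·s⁸·A⁴.
  Sv = J/kg (equivalent dose = energy per mass),
      = m²·s⁻².
  lx = lm/m² (illuminance = luminous flux per area),
      = m⁻²·cd.
  So lx⁻¹ = m²·cd⁻¹.
  W = J/s (power = energy per time),
      = kg·m²·s⁻³.
  J = N·m (work = force × distance),
      = kg·m²·s⁻².
  So J⁻¹ = kg⁻¹·m⁻²·s².
  N = kg·m/s² = kg·m·s⁻² (force = mass × acceleration).
  lm = cd·sr = cd (luminous flux; sr is dimensionless).
  Combining: F²·Sv·lx⁻¹·W·kg⁻¹·s³·J⁻¹·N·lm·m⁻¹ = (kg⁻²·m⁻⁴·s⁸·A⁴) · (m²·s⁻²) · (m²·cd⁻¹) · (kg·m²·s⁻³) · kg⁻¹ · s³ · (kg⁻¹·m⁻²·s²) · (kg·m·s⁻²) · cd · m⁻¹ = kg⁻²·s⁶·A⁴.
Left is kg⁻²·m⁻²·s⁶·A⁴·cd; right is kg⁻²·s⁶·A⁴ — different.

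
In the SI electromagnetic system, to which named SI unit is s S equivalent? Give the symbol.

S = 1/Ω (conductance is reciprocal resistance),
    = kg⁻¹·m⁻²·s³·A².
Combining: s·S = s · (kg⁻¹·m⁻²·s³·A²) = kg⁻¹·m⁻²·s⁴·A².
kg⁻¹·m⁻²·s⁴·A² is the base-SI form of the farad.

F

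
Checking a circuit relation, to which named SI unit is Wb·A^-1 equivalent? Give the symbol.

Wb = V·s (flux: a volt is a weber per second),
    = kg·m²·s⁻²·A⁻¹.
Combining: Wb·A⁻¹ = (kg·m²·s⁻²·A⁻¹) · A⁻¹ = kg·m²·s⁻²·A⁻².
kg·m²·s⁻²·A⁻² is the base-SI form of the henry.

H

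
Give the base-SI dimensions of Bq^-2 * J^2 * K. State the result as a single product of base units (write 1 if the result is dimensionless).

kg²·m⁴·s⁻²·K

Bq = s⁻¹.
So Bq⁻² = s².
J = kg·m²·s⁻².
So J² = kg²·m⁴·s⁻⁴.
Combining: Bq⁻²·J²·K = s² · (kg²·m⁴·s⁻⁴) · K = kg²·m⁴·s⁻²·K.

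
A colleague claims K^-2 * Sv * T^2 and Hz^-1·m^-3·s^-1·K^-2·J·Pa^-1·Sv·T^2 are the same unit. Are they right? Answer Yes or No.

Left side:
  Sv = J/kg (equivalent dose = energy per mass),
      = m²·s⁻².
  T = Wb/m² (flux density = flux per area),
      = kg·s⁻²·A⁻¹.
  So T² = kg²·s⁻⁴·A⁻².
  Combining: K⁻²·Sv·T² = K⁻² · (m²·s⁻²) · (kg²·s⁻⁴·A⁻²) = kg²·m²·s⁻⁶·A⁻²·K⁻².
Right side:
  Hz = 1/s = s⁻¹ (frequency is cycles per second).
  So Hz⁻¹ = s.
  J = N·m (work = force × distance),
      = kg·m²·s⁻².
  Pa = N/m² (pressure = force per area),
      = kg·m⁻¹·s⁻².
  So Pa⁻¹ = kg⁻¹·m·s².
  Sv = J/kg (equivalent dose = energy per mass),
      = m²·s⁻².
  T = Wb/m² (flux density = flux per area),
      = kg·s⁻²·A⁻¹.
  So T² = kg²·s⁻⁴·A⁻².
  Combining: Hz⁻¹·m⁻³·s⁻¹·K⁻²·J·Pa⁻¹·Sv·T² = s · m⁻³ · s⁻¹ · K⁻² · (kg·m²·s⁻²) · (kg⁻¹·m·s²) · (m²·s⁻²) · (kg²·s⁻⁴·A⁻²) = kg²·m²·s⁻⁶·A⁻²·K⁻².
Both reduce to kg²·m²·s⁻⁶·A⁻²·K⁻².

Yes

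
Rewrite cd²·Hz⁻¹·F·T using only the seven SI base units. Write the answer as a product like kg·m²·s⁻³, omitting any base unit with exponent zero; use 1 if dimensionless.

m⁻²·s³·A·cd²

Hz = 1/s = s⁻¹ (frequency is cycles per second).
So Hz⁻¹ = s.
F = C/V (capacitance = charge per voltage),
    = A·s/(kg·m²·s⁻³·A⁻¹) (substituting C and V),
    = kg⁻¹·m⁻²·s⁴·A².
T = Wb/m² (flux density = flux per area),
    = kg·s⁻²·A⁻¹.
Combining: cd²·Hz⁻¹·F·T = cd² · s · (kg⁻¹·m⁻²·s⁴·A²) · (kg·s⁻²·A⁻¹) = m⁻²·s³·A·cd².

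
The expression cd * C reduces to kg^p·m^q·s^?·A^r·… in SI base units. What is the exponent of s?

1

C = A·s = s·A (charge = current × time).
Combining: cd·C = cd · (s·A) = s·A·cd.
The exponent of s is 1.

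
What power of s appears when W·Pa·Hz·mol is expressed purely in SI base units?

W = J/s (power = energy per time),
    = kg·m²·s⁻³.
Pa = N/m² (pressure = force per area),
    = kg·m⁻¹·s⁻².
Hz = 1/s = s⁻¹ (frequency is cycles per second).
Combining: W·Pa·Hz·mol = (kg·m²·s⁻³) · (kg·m⁻¹·s⁻²) · s⁻¹ · mol = kg²·m·s⁻⁶·mol.
The exponent of s is -6.

-6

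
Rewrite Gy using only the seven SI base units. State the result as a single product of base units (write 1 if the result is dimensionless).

m²·s⁻²

Gy = m²·s⁻².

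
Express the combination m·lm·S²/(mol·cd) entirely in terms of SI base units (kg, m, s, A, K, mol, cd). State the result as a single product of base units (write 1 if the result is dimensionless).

lm = cd.
S = kg⁻¹·m⁻²·s³·A².
So S² = kg⁻²·m⁻⁴·s⁶·A⁴.
Combining: m·mol⁻¹·lm·cd⁻¹·S² = m · mol⁻¹ · cd · cd⁻¹ · (kg⁻²·m⁻⁴·s⁶·A⁴) = kg⁻²·m⁻³·s⁶·A⁴·mol⁻¹.

kg⁻²·m⁻³·s⁶·A⁴·mol⁻¹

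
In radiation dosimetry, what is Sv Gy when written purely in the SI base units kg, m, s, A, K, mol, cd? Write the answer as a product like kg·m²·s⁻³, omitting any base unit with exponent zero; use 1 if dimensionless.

Sv = J/kg (equivalent dose = energy per mass),
    = m²·s⁻².
Gy = J/kg (absorbed dose = energy per mass),
    = m²·s⁻².
Combining: Sv·Gy = (m²·s⁻²) · (m²·s⁻²) = m⁴·s⁻⁴.

m⁴·s⁻⁴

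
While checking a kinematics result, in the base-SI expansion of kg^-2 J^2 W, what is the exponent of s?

J = N·m (work = force × distance),
    = kg·m²·s⁻².
So J² = kg²·m⁴·s⁻⁴.
W = J/s (power = energy per time),
    = kg·m²·s⁻³.
Combining: kg⁻²·J²·W = kg⁻² · (kg²·m⁴·s⁻⁴) · (kg·m²·s⁻³) = kg·m⁶·s⁻⁷.
The exponent of s is -7.

-7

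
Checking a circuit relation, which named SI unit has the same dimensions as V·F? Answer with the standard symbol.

V = W/A (potential = power per current),
    = kg·m²·s⁻³·A⁻¹.
F = C/V (capacitance = charge per voltage),
    = A·s/(kg·m²·s⁻³·A⁻¹) (substituting C and V),
    = kg⁻¹·m⁻²·s⁴·A².
Combining: V·F = (kg·m²·s⁻³·A⁻¹) · (kg⁻¹·m⁻²·s⁴·A²) = s·A.
s·A is the base-SI form of the coulomb.

C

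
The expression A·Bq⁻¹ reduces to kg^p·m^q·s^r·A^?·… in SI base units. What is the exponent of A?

1

Bq = 1/s = s⁻¹ (activity is decays per second).
So Bq⁻¹ = s.
Combining: A·Bq⁻¹ = A · s = s·A.
The exponent of A is 1.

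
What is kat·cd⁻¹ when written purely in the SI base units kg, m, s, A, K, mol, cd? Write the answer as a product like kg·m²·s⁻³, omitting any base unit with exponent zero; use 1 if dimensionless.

kat = mol/s = s⁻¹·mol (catalytic activity).
Combining: kat·cd⁻¹ = (s⁻¹·mol) · cd⁻¹ = s⁻¹·mol·cd⁻¹.

s⁻¹·mol·cd⁻¹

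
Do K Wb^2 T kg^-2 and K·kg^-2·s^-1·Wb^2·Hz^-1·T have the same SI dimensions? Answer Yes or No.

Left side:
  Wb = V·s (flux: a volt is a weber per second),
      = kg·m²·s⁻²·A⁻¹.
  So Wb² = kg²·m⁴·s⁻⁴·A⁻².
  T = Wb/m² (flux density = flux per area),
      = kg·s⁻²·A⁻¹.
  Combining: K·Wb²·T·kg⁻² = K · (kg²·m⁴·s⁻⁴·A⁻²) · (kg·s⁻²·A⁻¹) · kg⁻² = kg·m⁴·s⁻⁶·A⁻³·K.
Right side:
  Wb = V·s (flux: a volt is a weber per second),
      = kg·m²·s⁻²·A⁻¹.
  So Wb² = kg²·m⁴·s⁻⁴·A⁻².
  Hz = 1/s = s⁻¹ (frequency is cycles per second).
  So Hz⁻¹ = s.
  T = Wb/m² (flux density = flux per area),
      = kg·s⁻²·A⁻¹.
  Combining: K·kg⁻²·s⁻¹·Wb²·Hz⁻¹·T = K · kg⁻² · s⁻¹ · (kg²·m⁴·s⁻⁴·A⁻²) · s · (kg·s⁻²·A⁻¹) = kg·m⁴·s⁻⁶·A⁻³·K.
Both reduce to kg·m⁴·s⁻⁶·A⁻³·K.

Yes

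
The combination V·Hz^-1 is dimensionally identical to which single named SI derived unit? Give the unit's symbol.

V = W/A (potential = power per current),
    = kg·m²·s⁻³·A⁻¹.
Hz = 1/s = s⁻¹ (frequency is cycles per second).
So Hz⁻¹ = s.
Combining: V·Hz⁻¹ = (kg·m²·s⁻³·A⁻¹) · s = kg·m²·s⁻²·A⁻¹.
kg·m²·s⁻²·A⁻¹ is the base-SI form of the weber.

Wb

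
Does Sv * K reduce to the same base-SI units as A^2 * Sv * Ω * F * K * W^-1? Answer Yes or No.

No

Left side:
  Sv = J/kg (equivalent dose = energy per mass),
      = m²·s⁻².
  Combining: Sv·K = (m²·s⁻²) · K = m²·s⁻²·K.
Right side:
  Sv = J/kg (equivalent dose = energy per mass),
      = m²·s⁻².
  Ω = V/A (resistance = voltage per current),
      = kg·m²·s⁻³·A⁻².
  F = C/V (capacitance = charge per voltage),
      = A·s/(kg·m²·s⁻³·A⁻¹) (substituting C and V),
      = kg⁻¹·m⁻²·s⁴·A².
  W = J/s (power = energy per time),
      = kg·m²·s⁻³.
  So W⁻¹ = kg⁻¹·m⁻²·s³.
  Combining: A²·Sv·Ω·F·K·W⁻¹ = A² · (m²·s⁻²) · (kg·m²·s⁻³·A⁻²) · (kg⁻¹·m⁻²·s⁴·A²) · K · (kg⁻¹·m⁻²·s³) = kg⁻¹·s²·A²·K.
Left is m²·s⁻²·K; right is kg⁻¹·s²·A²·K — different.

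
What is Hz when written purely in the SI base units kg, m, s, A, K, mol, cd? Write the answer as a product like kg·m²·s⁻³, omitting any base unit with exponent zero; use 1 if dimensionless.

s⁻¹

Hz = s⁻¹.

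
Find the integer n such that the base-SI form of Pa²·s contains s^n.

Pa = N/m² (pressure = force per area),
    = kg·m⁻¹·s⁻².
So Pa² = kg²·m⁻²·s⁻⁴.
Combining: Pa²·s = (kg²·m⁻²·s⁻⁴) · s = kg²·m⁻²·s⁻³.
The exponent of s is -3.

-3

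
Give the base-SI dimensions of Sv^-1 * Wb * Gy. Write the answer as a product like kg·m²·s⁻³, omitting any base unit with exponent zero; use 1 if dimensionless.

kg·m²·s⁻²·A⁻¹

Sv = J/kg (equivalent dose = energy per mass),
    = m²·s⁻².
So Sv⁻¹ = m⁻²·s².
Wb = V·s (flux: a volt is a weber per second),
    = kg·m²·s⁻²·A⁻¹.
Gy = J/kg (absorbed dose = energy per mass),
    = m²·s⁻².
Combining: Sv⁻¹·Wb·Gy = (m⁻²·s²) · (kg·m²·s⁻²·A⁻¹) · (m²·s⁻²) = kg·m²·s⁻²·A⁻¹.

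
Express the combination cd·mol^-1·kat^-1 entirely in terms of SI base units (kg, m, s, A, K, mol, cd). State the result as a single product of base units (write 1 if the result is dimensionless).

s·mol⁻²·cd

kat = mol/s = s⁻¹·mol (catalytic activity).
So kat⁻¹ = s·mol⁻¹.
Combining: cd·mol⁻¹·kat⁻¹ = cd · mol⁻¹ · (s·mol⁻¹) = s·mol⁻²·cd.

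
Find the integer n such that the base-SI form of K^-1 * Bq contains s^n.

-1

Bq = 1/s = s⁻¹ (activity is decays per second).
Combining: K⁻¹·Bq = K⁻¹ · s⁻¹ = s⁻¹·K⁻¹.
The exponent of s is -1.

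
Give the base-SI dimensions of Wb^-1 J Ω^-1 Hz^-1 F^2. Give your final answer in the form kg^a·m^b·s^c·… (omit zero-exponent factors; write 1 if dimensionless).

Wb = kg·m²·s⁻²·A⁻¹.
So Wb⁻¹ = kg⁻¹·m⁻²·s²·A.
J = kg·m²·s⁻².
Ω = kg·m²·s⁻³·A⁻².
So Ω⁻¹ = kg⁻¹·m⁻²·s³·A².
Hz = s⁻¹.
So Hz⁻¹ = s.
F = kg⁻¹·m⁻²·s⁴·A².
So F² = kg⁻²·m⁻⁴·s⁸·A⁴.
Combining: Wb⁻¹·J·Ω⁻¹·Hz⁻¹·F² = (kg⁻¹·m⁻²·s²·A) · (kg·m²·s⁻²) · (kg⁻¹·m⁻²·s³·A²) · s · (kg⁻²·m⁻⁴·s⁸·A⁴) = kg⁻³·m⁻⁶·s¹²·A⁷.

kg⁻³·m⁻⁶·s¹²·A⁷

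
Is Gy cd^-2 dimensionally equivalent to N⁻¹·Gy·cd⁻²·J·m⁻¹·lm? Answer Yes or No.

Left side:
  Gy = J/kg (absorbed dose = energy per mass),
      = m²·s⁻².
  Combining: Gy·cd⁻² = (m²·s⁻²) · cd⁻² = m²·s⁻²·cd⁻².
Right side:
  N = kg·m·s⁻².
  So N⁻¹ = kg⁻¹·m⁻¹·s².
  Gy = m²·s⁻².
  J = kg·m²·s⁻².
  lm = cd.
  Combining: N⁻¹·Gy·cd⁻²·J·m⁻¹·lm = (kg⁻¹·m⁻¹·s²) · (m²·s⁻²) · cd⁻² · (kg·m²·s⁻²) · m⁻¹ · cd = m²·s⁻²·cd⁻¹.
Left is m²·s⁻²·cd⁻²; right is m²·s⁻²·cd⁻¹ — different.

No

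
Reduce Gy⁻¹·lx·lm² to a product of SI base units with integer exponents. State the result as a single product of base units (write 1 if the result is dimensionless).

m⁻⁴·s²·cd³

Gy = J/kg (absorbed dose = energy per mass),
    = m²·s⁻².
So Gy⁻¹ = m⁻²·s².
lx = lm/m² (illuminance = luminous flux per area),
    = m⁻²·cd.
lm = cd·sr = cd (luminous flux; sr is dimensionless).
So lm² = cd².
Combining: Gy⁻¹·lx·lm² = (m⁻²·s²) · (m⁻²·cd) · cd² = m⁻⁴·s²·cd³.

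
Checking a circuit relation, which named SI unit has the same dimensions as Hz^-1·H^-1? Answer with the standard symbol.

Hz = 1/s = s⁻¹ (frequency is cycles per second).
So Hz⁻¹ = s.
H = Wb/A (inductance = flux per current),
    = kg·m²·s⁻²·A⁻².
So H⁻¹ = kg⁻¹·m⁻²·s²·A².
Combining: Hz⁻¹·H⁻¹ = s · (kg⁻¹·m⁻²·s²·A²) = kg⁻¹·m⁻²·s³·A².
kg⁻¹·m⁻²·s³·A² is the base-SI form of the siemens.

S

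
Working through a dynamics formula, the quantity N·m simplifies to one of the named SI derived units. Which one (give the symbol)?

N = kg·m/s² = kg·m·s⁻² (force = mass × acceleration).
Combining: N·m = (kg·m·s⁻²) · m = kg·m²·s⁻².
kg·m²·s⁻² is the base-SI form of the joule.

J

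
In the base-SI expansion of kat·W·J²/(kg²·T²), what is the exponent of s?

-4

kat = mol/s = s⁻¹·mol (catalytic activity).
T = Wb/m² (flux density = flux per area),
    = kg·s⁻²·A⁻¹.
So T⁻² = kg⁻²·s⁴·A².
W = J/s (power = energy per time),
    = kg·m²·s⁻³.
J = N·m (work = force × distance),
    = kg·m²·s⁻².
So J² = kg²·m⁴·s⁻⁴.
Combining: kg⁻²·kat·T⁻²·W·J² = kg⁻² · (s⁻¹·mol) · (kg⁻²·s⁴·A²) · (kg·m²·s⁻³) · (kg²·m⁴·s⁻⁴) = kg⁻¹·m⁶·s⁻⁴·A²·mol.
The exponent of s is -4.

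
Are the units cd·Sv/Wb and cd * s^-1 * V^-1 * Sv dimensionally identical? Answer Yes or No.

Left side:
  Sv = m²·s⁻².
  Wb = kg·m²·s⁻²·A⁻¹.
  So Wb⁻¹ = kg⁻¹·m⁻²·s²·A.
  Combining: cd·Sv·Wb⁻¹ = cd · (m²·s⁻²) · (kg⁻¹·m⁻²·s²·A) = kg⁻¹·A·cd.
Right side:
  V = W/A (potential = power per current),
      = kg·m²·s⁻³·A⁻¹.
  So V⁻¹ = kg⁻¹·m⁻²·s³·A.
  Sv = J/kg (equivalent dose = energy per mass),
      = m²·s⁻².
  Combining: cd·s⁻¹·V⁻¹·Sv = cd · s⁻¹ · (kg⁻¹·m⁻²·s³·A) · (m²·s⁻²) = kg⁻¹·A·cd.
Both reduce to kg⁻¹·A·cd.

Yes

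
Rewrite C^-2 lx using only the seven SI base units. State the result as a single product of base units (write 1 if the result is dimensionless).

C = s·A.
So C⁻² = s⁻²·A⁻².
lx = m⁻²·cd.
Combining: C⁻²·lx = (s⁻²·A⁻²) · (m⁻²·cd) = m⁻²·s⁻²·A⁻²·cd.

m⁻²·s⁻²·A⁻²·cd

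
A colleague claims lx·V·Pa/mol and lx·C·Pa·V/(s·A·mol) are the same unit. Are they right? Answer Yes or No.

Yes

Left side:
  lx = lm/m² (illuminance = luminous flux per area),
      = m⁻²·cd.
  V = W/A (potential = power per current),
      = kg·m²·s⁻³·A⁻¹.
  Pa = N/m² (pressure = force per area),
      = kg·m⁻¹·s⁻².
  Combining: lx·mol⁻¹·V·Pa = (m⁻²·cd) · mol⁻¹ · (kg·m²·s⁻³·A⁻¹) · (kg·m⁻¹·s⁻²) = kg²·m⁻¹·s⁻⁵·A⁻¹·mol⁻¹·cd.
Right side:
  lx = lm/m² (illuminance = luminous flux per area),
      = m⁻²·cd.
  C = A·s = s·A (charge = current × time).
  Pa = N/m² (pressure = force per area),
      = kg·m⁻¹·s⁻².
  V = W/A (potential = power per current),
      = kg·m²·s⁻³·A⁻¹.
  Combining: s⁻¹·lx·A⁻¹·C·Pa·mol⁻¹·V = s⁻¹ · (m⁻²·cd) · A⁻¹ · (s·A) · (kg·m⁻¹·s⁻²) · mol⁻¹ · (kg·m²·s⁻³·A⁻¹) = kg²·m⁻¹·s⁻⁵·A⁻¹·mol⁻¹·cd.
Both reduce to kg²·m⁻¹·s⁻⁵·A⁻¹·mol⁻¹·cd.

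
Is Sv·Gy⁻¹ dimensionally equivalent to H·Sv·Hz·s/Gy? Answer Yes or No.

No

Left side:
  Sv = J/kg (equivalent dose = energy per mass),
      = m²·s⁻².
  Gy = J/kg (absorbed dose = energy per mass),
      = m²·s⁻².
  So Gy⁻¹ = m⁻²·s².
  Combining: Sv·Gy⁻¹ = (m²·s⁻²) · (m⁻²·s²) = 1.
Right side:
  H = kg·m²·s⁻²·A⁻².
  Gy = m²·s⁻².
  So Gy⁻¹ = m⁻²·s².
  Sv = m²·s⁻².
  Hz = s⁻¹.
  Combining: H·Gy⁻¹·Sv·Hz·s = (kg·m²·s⁻²·A⁻²) · (m⁻²·s²) · (m²·s⁻²) · s⁻¹ · s = kg·m²·s⁻²·A⁻².
Left is 1; right is kg·m²·s⁻²·A⁻² — different.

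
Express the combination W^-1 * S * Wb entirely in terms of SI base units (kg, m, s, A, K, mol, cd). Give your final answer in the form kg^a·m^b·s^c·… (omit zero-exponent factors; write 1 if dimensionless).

W = kg·m²·s⁻³.
So W⁻¹ = kg⁻¹·m⁻²·s³.
S = kg⁻¹·m⁻²·s³·A².
Wb = kg·m²·s⁻²·A⁻¹.
Combining: W⁻¹·S·Wb = (kg⁻¹·m⁻²·s³) · (kg⁻¹·m⁻²·s³·A²) · (kg·m²·s⁻²·A⁻¹) = kg⁻¹·m⁻²·s⁴·A.

kg⁻¹·m⁻²·s⁴·A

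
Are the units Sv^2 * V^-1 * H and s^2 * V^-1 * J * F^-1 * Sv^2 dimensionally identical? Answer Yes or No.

No

Left side:
  Sv = J/kg (equivalent dose = energy per mass),
      = m²·s⁻².
  So Sv² = m⁴·s⁻⁴.
  V = W/A (potential = power per current),
      = kg·m²·s⁻³·A⁻¹.
  So V⁻¹ = kg⁻¹·m⁻²·s³·A.
  H = Wb/A (inductance = flux per current),
      = kg·m²·s⁻²·A⁻².
  Combining: Sv²·V⁻¹·H = (m⁴·s⁻⁴) · (kg⁻¹·m⁻²·s³·A) · (kg·m²·s⁻²·A⁻²) = m⁴·s⁻³·A⁻¹.
Right side:
  V = kg·m²·s⁻³·A⁻¹.
  So V⁻¹ = kg⁻¹·m⁻²·s³·A.
  J = kg·m²·s⁻².
  F = kg⁻¹·m⁻²·s⁴·A².
  So F⁻¹ = kg·m²·s⁻⁴·A⁻².
  Sv = m²·s⁻².
  So Sv² = m⁴·s⁻⁴.
  Combining: s²·V⁻¹·J·F⁻¹·Sv² = s² · (kg⁻¹·m⁻²·s³·A) · (kg·m²·s⁻²) · (kg·m²·s⁻⁴·A⁻²) · (m⁴·s⁻⁴) = kg·m⁶·s⁻⁵·A⁻¹.
Left is m⁴·s⁻³·A⁻¹; right is kg·m⁶·s⁻⁵·A⁻¹ — different.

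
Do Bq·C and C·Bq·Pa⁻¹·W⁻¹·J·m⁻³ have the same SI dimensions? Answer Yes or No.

No

Left side:
  Bq = 1/s = s⁻¹ (activity is decays per second).
  C = A·s = s·A (charge = current × time).
  Combining: Bq·C = s⁻¹ · (s·A) = A.
Right side:
  C = A·s = s·A (charge = current × time).
  Bq = 1/s = s⁻¹ (activity is decays per second).
  Pa = N/m² (pressure = force per area),
      = kg·m⁻¹·s⁻².
  So Pa⁻¹ = kg⁻¹·m·s².
  W = J/s (power = energy per time),
      = kg·m²·s⁻³.
  So W⁻¹ = kg⁻¹·m⁻²·s³.
  J = N·m (work = force × distance),
      = kg·m²·s⁻².
  Combining: C·Bq·Pa⁻¹·W⁻¹·J·m⁻³ = (s·A) · s⁻¹ · (kg⁻¹·m·s²) · (kg⁻¹·m⁻²·s³) · (kg·m²·s⁻²) · m⁻³ = kg⁻¹·m⁻²·s³·A.
Left is A; right is kg⁻¹·m⁻²·s³·A — different.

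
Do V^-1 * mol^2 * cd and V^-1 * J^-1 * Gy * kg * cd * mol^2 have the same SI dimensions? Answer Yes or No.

Yes

Left side:
  V = W/A (potential = power per current),
      = kg·m²·s⁻³·A⁻¹.
  So V⁻¹ = kg⁻¹·m⁻²·s³·A.
  Combining: V⁻¹·mol²·cd = (kg⁻¹·m⁻²·s³·A) · mol² · cd = kg⁻¹·m⁻²·s³·A·mol²·cd.
Right side:
  V = W/A (potential = power per current),
      = kg·m²·s⁻³·A⁻¹.
  So V⁻¹ = kg⁻¹·m⁻²·s³·A.
  J = N·m (work = force × distance),
      = kg·m²·s⁻².
  So J⁻¹ = kg⁻¹·m⁻²·s².
  Gy = J/kg (absorbed dose = energy per mass),
      = m²·s⁻².
  Combining: V⁻¹·J⁻¹·Gy·kg·cd·mol² = (kg⁻¹·m⁻²·s³·A) · (kg⁻¹·m⁻²·s²) · (m²·s⁻²) · kg · cd · mol² = kg⁻¹·m⁻²·s³·A·mol²·cd.
Both reduce to kg⁻¹·m⁻²·s³·A·mol²·cd.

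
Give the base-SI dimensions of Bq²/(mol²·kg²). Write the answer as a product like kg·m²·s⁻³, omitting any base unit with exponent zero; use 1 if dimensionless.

Bq = s⁻¹.
So Bq² = s⁻².
Combining: Bq²·mol⁻²·kg⁻² = s⁻² · mol⁻² · kg⁻² = kg⁻²·s⁻²·mol⁻².

kg⁻²·s⁻²·mol⁻²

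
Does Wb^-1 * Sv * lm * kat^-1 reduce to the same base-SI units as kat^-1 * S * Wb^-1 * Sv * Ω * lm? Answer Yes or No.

Yes

Left side:
  Wb = V·s (flux: a volt is a weber per second),
      = kg·m²·s⁻²·A⁻¹.
  So Wb⁻¹ = kg⁻¹·m⁻²·s²·A.
  Sv = J/kg (equivalent dose = energy per mass),
      = m²·s⁻².
  lm = cd·sr = cd (luminous flux; sr is dimensionless).
  kat = mol/s = s⁻¹·mol (catalytic activity).
  So kat⁻¹ = s·mol⁻¹.
  Combining: Wb⁻¹·Sv·lm·kat⁻¹ = (kg⁻¹·m⁻²·s²·A) · (m²·s⁻²) · cd · (s·mol⁻¹) = kg⁻¹·s·A·mol⁻¹·cd.
Right side:
  kat = mol/s = s⁻¹·mol (catalytic activity).
  So kat⁻¹ = s·mol⁻¹.
  S = 1/Ω (conductance is reciprocal resistance),
      = kg⁻¹·m⁻²·s³·A².
  Wb = V·s (flux: a volt is a weber per second),
      = kg·m²·s⁻²·A⁻¹.
  So Wb⁻¹ = kg⁻¹·m⁻²·s²·A.
  Sv = J/kg (equivalent dose = energy per mass),
      = m²·s⁻².
  Ω = V/A (resistance = voltage per current),
      = kg·m²·s⁻³·A⁻².
  lm = cd·sr = cd (luminous flux; sr is dimensionless).
  Combining: kat⁻¹·S·Wb⁻¹·Sv·Ω·lm = (s·mol⁻¹) · (kg⁻¹·m⁻²·s³·A²) · (kg⁻¹·m⁻²·s²·A) · (m²·s⁻²) · (kg·m²·s⁻³·A⁻²) · cd = kg⁻¹·s·A·mol⁻¹·cd.
Both reduce to kg⁻¹·s·A·mol⁻¹·cd.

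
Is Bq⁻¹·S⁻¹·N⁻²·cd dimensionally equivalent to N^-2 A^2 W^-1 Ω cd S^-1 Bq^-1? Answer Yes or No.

Yes

Left side:
  Bq = 1/s = s⁻¹ (activity is decays per second).
  So Bq⁻¹ = s.
  S = 1/Ω (conductance is reciprocal resistance),
      = kg⁻¹·m⁻²·s³·A².
  So S⁻¹ = kg·m²·s⁻³·A⁻².
  N = kg·m/s² = kg·m·s⁻² (force = mass × acceleration).
  So N⁻² = kg⁻²·m⁻²·s⁴.
  Combining: Bq⁻¹·S⁻¹·N⁻²·cd = s · (kg·m²·s⁻³·A⁻²) · (kg⁻²·m⁻²·s⁴) · cd = kg⁻¹·s²·A⁻²·cd.
Right side:
  N = kg·m·s⁻².
  So N⁻² = kg⁻²·m⁻²·s⁴.
  W = kg·m²·s⁻³.
  So W⁻¹ = kg⁻¹·m⁻²·s³.
  Ω = kg·m²·s⁻³·A⁻².
  S = kg⁻¹·m⁻²·s³·A².
  So S⁻¹ = kg·m²·s⁻³·A⁻².
  Bq = s⁻¹.
  So Bq⁻¹ = s.
  Combining: N⁻²·A²·W⁻¹·Ω·cd·S⁻¹·Bq⁻¹ = (kg⁻²·m⁻²·s⁴) · A² · (kg⁻¹·m⁻²·s³) · (kg·m²·s⁻³·A⁻²) · cd · (kg·m²·s⁻³·A⁻²) · s = kg⁻¹·s²·A⁻²·cd.
Both reduce to kg⁻¹·s²·A⁻²·cd.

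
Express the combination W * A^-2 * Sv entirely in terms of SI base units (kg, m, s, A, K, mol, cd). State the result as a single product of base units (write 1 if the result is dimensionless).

W = kg·m²·s⁻³.
Sv = m²·s⁻².
Combining: W·A⁻²·Sv = (kg·m²·s⁻³) · A⁻² · (m²·s⁻²) = kg·m⁴·s⁻⁵·A⁻².

kg·m⁴·s⁻⁵·A⁻²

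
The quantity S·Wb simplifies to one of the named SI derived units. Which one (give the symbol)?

S = 1/Ω (conductance is reciprocal resistance),
    = kg⁻¹·m⁻²·s³·A².
Wb = V·s (flux: a volt is a weber per second),
    = kg·m²·s⁻²·A⁻¹.
Combining: S·Wb = (kg⁻¹·m⁻²·s³·A²) · (kg·m²·s⁻²·A⁻¹) = s·A.
s·A is the base-SI form of the coulomb.

C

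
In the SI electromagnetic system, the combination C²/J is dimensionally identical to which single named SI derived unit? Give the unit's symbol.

F

C = A·s = s·A (charge = current × time).
So C² = s²·A².
J = N·m (work = force × distance),
    = kg·m²·s⁻².
So J⁻¹ = kg⁻¹·m⁻²·s².
Combining: C²·J⁻¹ = (s²·A²) · (kg⁻¹·m⁻²·s²) = kg⁻¹·m⁻²·s⁴·A².
kg⁻¹·m⁻²·s⁴·A² is the base-SI form of the farad.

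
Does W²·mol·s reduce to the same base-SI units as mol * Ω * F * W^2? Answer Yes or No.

Yes

Left side:
  W = kg·m²·s⁻³.
  So W² = kg²·m⁴·s⁻⁶.
  Combining: W²·mol·s = (kg²·m⁴·s⁻⁶) · mol · s = kg²·m⁴·s⁻⁵·mol.
Right side:
  Ω = V/A (resistance = voltage per current),
      = kg·m²·s⁻³·A⁻².
  F = C/V (capacitance = charge per voltage),
      = A·s/(kg·m²·s⁻³·A⁻¹) (substituting C and V),
      = kg⁻¹·m⁻²·s⁴·A².
  W = J/s (power = energy per time),
      = kg·m²·s⁻³.
  So W² = kg²·m⁴·s⁻⁶.
  Combining: mol·Ω·F·W² = mol · (kg·m²·s⁻³·A⁻²) · (kg⁻¹·m⁻²·s⁴·A²) · (kg²·m⁴·s⁻⁶) = kg²·m⁴·s⁻⁵·mol.
Both reduce to kg²·m⁴·s⁻⁵·mol.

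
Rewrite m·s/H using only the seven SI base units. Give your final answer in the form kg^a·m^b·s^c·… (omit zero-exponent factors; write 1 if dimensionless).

H = Wb/A (inductance = flux per current),
    = kg·m²·s⁻²·A⁻².
So H⁻¹ = kg⁻¹·m⁻²·s²·A².
Combining: m·s·H⁻¹ = m · s · (kg⁻¹·m⁻²·s²·A²) = kg⁻¹·m⁻¹·s³·A².

kg⁻¹·m⁻¹·s³·A²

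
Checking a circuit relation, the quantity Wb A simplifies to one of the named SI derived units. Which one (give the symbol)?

Wb = V·s (flux: a volt is a weber per second),
    = kg·m²·s⁻²·A⁻¹.
Combining: Wb·A = (kg·m²·s⁻²·A⁻¹) · A = kg·m²·s⁻².
kg·m²·s⁻² is the base-SI form of the joule.

J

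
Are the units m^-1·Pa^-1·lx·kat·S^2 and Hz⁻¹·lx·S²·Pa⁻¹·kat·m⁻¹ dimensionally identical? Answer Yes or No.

Left side:
  Pa = N/m² (pressure = force per area),
      = kg·m⁻¹·s⁻².
  So Pa⁻¹ = kg⁻¹·m·s².
  lx = lm/m² (illuminance = luminous flux per area),
      = m⁻²·cd.
  kat = mol/s = s⁻¹·mol (catalytic activity).
  S = 1/Ω (conductance is reciprocal resistance),
      = kg⁻¹·m⁻²·s³·A².
  So S² = kg⁻²·m⁻⁴·s⁶·A⁴.
  Combining: m⁻¹·Pa⁻¹·lx·kat·S² = m⁻¹ · (kg⁻¹·m·s²) · (m⁻²·cd) · (s⁻¹·mol) · (kg⁻²·m⁻⁴·s⁶·A⁴) = kg⁻³·m⁻⁶·s⁷·A⁴·mol·cd.
Right side:
  Hz = 1/s = s⁻¹ (frequency is cycles per second).
  So Hz⁻¹ = s.
  lx = lm/m² (illuminance = luminous flux per area),
      = m⁻²·cd.
  S = 1/Ω (conductance is reciprocal resistance),
      = kg⁻¹·m⁻²·s³·A².
  So S² = kg⁻²·m⁻⁴·s⁶·A⁴.
  Pa = N/m² (pressure = force per area),
      = kg·m⁻¹·s⁻².
  So Pa⁻¹ = kg⁻¹·m·s².
  kat = mol/s = s⁻¹·mol (catalytic activity).
  Combining: Hz⁻¹·lx·S²·Pa⁻¹·kat·m⁻¹ = s · (m⁻²·cd) · (kg⁻²·m⁻⁴·s⁶·A⁴) · (kg⁻¹·m·s²) · (s⁻¹·mol) · m⁻¹ = kg⁻³·m⁻⁶·s⁸·A⁴·mol·cd.
Left is kg⁻³·m⁻⁶·s⁷·A⁴·mol·cd; right is kg⁻³·m⁻⁶·s⁸·A⁴·mol·cd — different.

No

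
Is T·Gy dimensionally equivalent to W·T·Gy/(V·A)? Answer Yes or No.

Yes

Left side:
  T = Wb/m² (flux density = flux per area),
      = kg·s⁻²·A⁻¹.
  Gy = J/kg (absorbed dose = energy per mass),
      = m²·s⁻².
  Combining: T·Gy = (kg·s⁻²·A⁻¹) · (m²·s⁻²) = kg·m²·s⁻⁴·A⁻¹.
Right side:
  V = W/A (potential = power per current),
      = kg·m²·s⁻³·A⁻¹.
  So V⁻¹ = kg⁻¹·m⁻²·s³·A.
  W = J/s (power = energy per time),
      = kg·m²·s⁻³.
  T = Wb/m² (flux density = flux per area),
      = kg·s⁻²·A⁻¹.
  Gy = J/kg (absorbed dose = energy per mass),
      = m²·s⁻².
  Combining: V⁻¹·A⁻¹·W·T·Gy = (kg⁻¹·m⁻²·s³·A) · A⁻¹ · (kg·m²·s⁻³) · (kg·s⁻²·A⁻¹) · (m²·s⁻²) = kg·m²·s⁻⁴·A⁻¹.
Both reduce to kg·m²·s⁻⁴·A⁻¹.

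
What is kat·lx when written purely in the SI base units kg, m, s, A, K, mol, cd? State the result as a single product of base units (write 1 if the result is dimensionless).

kat = mol/s = s⁻¹·mol (catalytic activity).
lx = lm/m² (illuminance = luminous flux per area),
    = m⁻²·cd.
Combining: kat·lx = (s⁻¹·mol) · (m⁻²·cd) = m⁻²·s⁻¹·mol·cd.

m⁻²·s⁻¹·mol·cd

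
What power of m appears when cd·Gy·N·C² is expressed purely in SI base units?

3

Gy = m²·s⁻².
N = kg·m·s⁻².
C = s·A.
So C² = s²·A².
Combining: cd·Gy·N·C² = cd · (m²·s⁻²) · (kg·m·s⁻²) · (s²·A²) = kg·m³·s⁻²·A²·cd.
The exponent of m is 3.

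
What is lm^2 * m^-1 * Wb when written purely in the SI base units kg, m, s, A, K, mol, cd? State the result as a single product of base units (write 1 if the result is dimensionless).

lm = cd·sr = cd (luminous flux; sr is dimensionless).
So lm² = cd².
Wb = V·s (flux: a volt is a weber per second),
    = kg·m²·s⁻²·A⁻¹.
Combining: lm²·m⁻¹·Wb = cd² · m⁻¹ · (kg·m²·s⁻²·A⁻¹) = kg·m·s⁻²·A⁻¹·cd².

kg·m·s⁻²·A⁻¹·cd²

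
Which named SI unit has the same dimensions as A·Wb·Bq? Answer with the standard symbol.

Wb = V·s (flux: a volt is a weber per second),
    = kg·m²·s⁻²·A⁻¹.
Bq = 1/s = s⁻¹ (activity is decays per second).
Combining: A·Wb·Bq = A · (kg·m²·s⁻²·A⁻¹) · s⁻¹ = kg·m²·s⁻³.
kg·m²·s⁻³ is the base-SI form of the watt.

W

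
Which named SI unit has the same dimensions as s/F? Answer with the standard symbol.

Ω

F = kg⁻¹·m⁻²·s⁴·A².
So F⁻¹ = kg·m²·s⁻⁴·A⁻².
Combining: s·F⁻¹ = s · (kg·m²·s⁻⁴·A⁻²) = kg·m²·s⁻³·A⁻².
kg·m²·s⁻³·A⁻² is the base-SI form of the ohm.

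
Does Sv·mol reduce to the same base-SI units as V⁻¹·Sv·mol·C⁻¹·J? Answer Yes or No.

Yes

Left side:
  Sv = J/kg (equivalent dose = energy per mass),
      = m²·s⁻².
  Combining: Sv·mol = (m²·s⁻²) · mol = m²·s⁻²·mol.
Right side:
  V = W/A (potential = power per current),
      = kg·m²·s⁻³·A⁻¹.
  So V⁻¹ = kg⁻¹·m⁻²·s³·A.
  Sv = J/kg (equivalent dose = energy per mass),
      = m²·s⁻².
  C = A·s = s·A (charge = current × time).
  So C⁻¹ = s⁻¹·A⁻¹.
  J = N·m (work = force × distance),
      = kg·m²·s⁻².
  Combining: V⁻¹·Sv·mol·C⁻¹·J = (kg⁻¹·m⁻²·s³·A) · (m²·s⁻²) · mol · (s⁻¹·A⁻¹) · (kg·m²·s⁻²) = m²·s⁻²·mol.
Both reduce to m²·s⁻²·mol.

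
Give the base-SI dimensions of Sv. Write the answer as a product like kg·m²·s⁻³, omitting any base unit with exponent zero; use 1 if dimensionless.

m²·s⁻²

Sv = J/kg (equivalent dose = energy per mass),
    = m²·s⁻².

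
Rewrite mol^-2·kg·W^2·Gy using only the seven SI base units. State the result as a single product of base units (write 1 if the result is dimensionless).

W = J/s (power = energy per time),
    = kg·m²·s⁻³.
So W² = kg²·m⁴·s⁻⁶.
Gy = J/kg (absorbed dose = energy per mass),
    = m²·s⁻².
Combining: mol⁻²·kg·W²·Gy = mol⁻² · kg · (kg²·m⁴·s⁻⁶) · (m²·s⁻²) = kg³·m⁶·s⁻⁸·mol⁻².

kg³·m⁶·s⁻⁸·mol⁻²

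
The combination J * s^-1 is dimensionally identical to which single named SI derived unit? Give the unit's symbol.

W

J = kg·m²·s⁻².
Combining: J·s⁻¹ = (kg·m²·s⁻²) · s⁻¹ = kg·m²·s⁻³.
kg·m²·s⁻³ is the base-SI form of the watt.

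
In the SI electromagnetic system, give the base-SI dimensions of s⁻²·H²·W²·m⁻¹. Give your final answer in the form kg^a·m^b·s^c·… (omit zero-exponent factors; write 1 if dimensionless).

kg⁴·m⁷·s⁻¹²·A⁻⁴

H = kg·m²·s⁻²·A⁻².
So H² = kg²·m⁴·s⁻⁴·A⁻⁴.
W = kg·m²·s⁻³.
So W² = kg²·m⁴·s⁻⁶.
Combining: s⁻²·H²·W²·m⁻¹ = s⁻² · (kg²·m⁴·s⁻⁴·A⁻⁴) · (kg²·m⁴·s⁻⁶) · m⁻¹ = kg⁴·m⁷·s⁻¹²·A⁻⁴.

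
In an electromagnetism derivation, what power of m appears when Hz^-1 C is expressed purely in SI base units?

Hz = 1/s = s⁻¹ (frequency is cycles per second).
So Hz⁻¹ = s.
C = A·s = s·A (charge = current × time).
Combining: Hz⁻¹·C = s · (s·A) = s²·A.
The exponent of m is 0.

0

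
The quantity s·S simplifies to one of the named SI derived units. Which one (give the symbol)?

F

S = 1/Ω (conductance is reciprocal resistance),
    = kg⁻¹·m⁻²·s³·A².
Combining: s·S = s · (kg⁻¹·m⁻²·s³·A²) = kg⁻¹·m⁻²·s⁴·A².
kg⁻¹·m⁻²·s⁴·A² is the base-SI form of the farad.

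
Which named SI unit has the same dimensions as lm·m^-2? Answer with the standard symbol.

lm = cd.
Combining: lm·m⁻² = cd · m⁻² = m⁻²·cd.
m⁻²·cd is the base-SI form of the lux.

lx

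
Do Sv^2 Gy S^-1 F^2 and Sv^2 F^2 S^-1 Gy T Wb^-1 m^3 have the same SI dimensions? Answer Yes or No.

No

Left side:
  Sv = J/kg (equivalent dose = energy per mass),
      = m²·s⁻².
  So Sv² = m⁴·s⁻⁴.
  Gy = J/kg (absorbed dose = energy per mass),
      = m²·s⁻².
  S = 1/Ω (conductance is reciprocal resistance),
      = kg⁻¹·m⁻²·s³·A².
  So S⁻¹ = kg·m²·s⁻³·A⁻².
  F = C/V (capacitance = charge per voltage),
      = A·s/(kg·m²·s⁻³·A⁻¹) (substituting C and V),
      = kg⁻¹·m⁻²·s⁴·A².
  So F² = kg⁻²·m⁻⁴·s⁸·A⁴.
  Combining: Sv²·Gy·S⁻¹·F² = (m⁴·s⁻⁴) · (m²·s⁻²) · (kg·m²·s⁻³·A⁻²) · (kg⁻²·m⁻⁴·s⁸·A⁴) = kg⁻¹·m⁴·s⁻¹·A².
Right side:
  Sv = m²·s⁻².
  So Sv² = m⁴·s⁻⁴.
  F = kg⁻¹·m⁻²·s⁴·A².
  So F² = kg⁻²·m⁻⁴·s⁸·A⁴.
  S = kg⁻¹·m⁻²·s³·A².
  So S⁻¹ = kg·m²·s⁻³·A⁻².
  Gy = m²·s⁻².
  T = kg·s⁻²·A⁻¹.
  Wb = kg·m²·s⁻²·A⁻¹.
  So Wb⁻¹ = kg⁻¹·m⁻²·s²·A.
  Combining: Sv²·F²·S⁻¹·Gy·T·Wb⁻¹·m³ = (m⁴·s⁻⁴) · (kg⁻²·m⁻⁴·s⁸·A⁴) · (kg·m²·s⁻³·A⁻²) · (m²·s⁻²) · (kg·s⁻²·A⁻¹) · (kg⁻¹·m⁻²·s²·A) · m³ = kg⁻¹·m⁵·s⁻¹·A².
Left is kg⁻¹·m⁴·s⁻¹·A²; right is kg⁻¹·m⁵·s⁻¹·A² — different.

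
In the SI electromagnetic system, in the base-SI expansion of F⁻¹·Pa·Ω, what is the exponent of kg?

3

F = C/V (capacitance = charge per voltage),
    = A·s/(kg·m²·s⁻³·A⁻¹) (substituting C and V),
    = kg⁻¹·m⁻²·s⁴·A².
So F⁻¹ = kg·m²·s⁻⁴·A⁻².
Pa = N/m² (pressure = force per area),
    = kg·m⁻¹·s⁻².
Ω = V/A (resistance = voltage per current),
    = kg·m²·s⁻³·A⁻².
Combining: F⁻¹·Pa·Ω = (kg·m²·s⁻⁴·A⁻²) · (kg·m⁻¹·s⁻²) · (kg·m²·s⁻³·A⁻²) = kg³·m³·s⁻⁹·A⁻⁴.
The exponent of kg is 3.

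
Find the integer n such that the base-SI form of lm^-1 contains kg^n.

lm = cd·sr = cd (luminous flux; sr is dimensionless).
So lm⁻¹ = cd⁻¹.
The exponent of kg is 0.

0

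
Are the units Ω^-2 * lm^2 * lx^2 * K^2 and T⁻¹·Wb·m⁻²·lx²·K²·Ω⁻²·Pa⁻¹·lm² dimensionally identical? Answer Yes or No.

Left side:
  Ω = kg·m²·s⁻³·A⁻².
  So Ω⁻² = kg⁻²·m⁻⁴·s⁶·A⁴.
  lm = cd.
  So lm² = cd².
  lx = m⁻²·cd.
  So lx² = m⁻⁴·cd².
  Combining: Ω⁻²·lm²·lx²·K² = (kg⁻²·m⁻⁴·s⁶·A⁴) · cd² · (m⁻⁴·cd²) · K² = kg⁻²·m⁻⁸·s⁶·A⁴·K²·cd⁴.
Right side:
  T = Wb/m² (flux density = flux per area),
      = kg·s⁻²·A⁻¹.
  So T⁻¹ = kg⁻¹·s²·A.
  Wb = V·s (flux: a volt is a weber per second),
      = kg·m²·s⁻²·A⁻¹.
  lx = lm/m² (illuminance = luminous flux per area),
      = m⁻²·cd.
  So lx² = m⁻⁴·cd².
  Ω = V/A (resistance = voltage per current),
      = kg·m²·s⁻³·A⁻².
  So Ω⁻² = kg⁻²·m⁻⁴·s⁶·A⁴.
  Pa = N/m² (pressure = force per area),
      = kg·m⁻¹·s⁻².
  So Pa⁻¹ = kg⁻¹·m·s².
  lm = cd·sr = cd (luminous flux; sr is dimensionless).
  So lm² = cd².
  Combining: T⁻¹·Wb·m⁻²·lx²·K²·Ω⁻²·Pa⁻¹·lm² = (kg⁻¹·s²·A) · (kg·m²·s⁻²·A⁻¹) · m⁻² · (m⁻⁴·cd²) · K² · (kg⁻²·m⁻⁴·s⁶·A⁴) · (kg⁻¹·m·s²) · cd² = kg⁻³·m⁻⁷·s⁸·A⁴·K²·cd⁴.
Left is kg⁻²·m⁻⁸·s⁶·A⁴·K²·cd⁴; right is kg⁻³·m⁻⁷·s⁸·A⁴·K²·cd⁴ — different.

No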